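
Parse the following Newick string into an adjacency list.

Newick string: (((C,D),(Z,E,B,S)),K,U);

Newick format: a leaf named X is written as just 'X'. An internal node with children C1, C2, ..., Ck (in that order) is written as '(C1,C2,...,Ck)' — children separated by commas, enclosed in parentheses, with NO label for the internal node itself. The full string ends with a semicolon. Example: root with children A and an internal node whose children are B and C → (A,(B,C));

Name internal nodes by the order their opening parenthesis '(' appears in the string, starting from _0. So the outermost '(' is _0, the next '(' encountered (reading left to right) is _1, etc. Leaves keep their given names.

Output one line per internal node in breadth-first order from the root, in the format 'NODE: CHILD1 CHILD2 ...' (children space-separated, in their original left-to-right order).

Answer: _0: _1 K U
_1: _2 _3
_2: C D
_3: Z E B S

Derivation:
Input: (((C,D),(Z,E,B,S)),K,U);
Scanning left-to-right, naming '(' by encounter order:
  pos 0: '(' -> open internal node _0 (depth 1)
  pos 1: '(' -> open internal node _1 (depth 2)
  pos 2: '(' -> open internal node _2 (depth 3)
  pos 6: ')' -> close internal node _2 (now at depth 2)
  pos 8: '(' -> open internal node _3 (depth 3)
  pos 16: ')' -> close internal node _3 (now at depth 2)
  pos 17: ')' -> close internal node _1 (now at depth 1)
  pos 22: ')' -> close internal node _0 (now at depth 0)
Total internal nodes: 4
BFS adjacency from root:
  _0: _1 K U
  _1: _2 _3
  _2: C D
  _3: Z E B S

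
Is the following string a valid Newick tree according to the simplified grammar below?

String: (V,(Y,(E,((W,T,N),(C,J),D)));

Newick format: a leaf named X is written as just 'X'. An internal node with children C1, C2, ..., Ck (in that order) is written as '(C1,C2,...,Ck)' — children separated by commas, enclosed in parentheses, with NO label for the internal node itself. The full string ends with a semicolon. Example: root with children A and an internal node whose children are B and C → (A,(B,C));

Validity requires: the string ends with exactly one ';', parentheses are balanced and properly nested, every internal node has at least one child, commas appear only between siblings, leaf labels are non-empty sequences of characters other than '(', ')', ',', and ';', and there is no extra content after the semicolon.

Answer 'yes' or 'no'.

Input: (V,(Y,(E,((W,T,N),(C,J),D)));
Paren balance: 6 '(' vs 5 ')' MISMATCH
Ends with single ';': True
Full parse: FAILS (expected , or ) at pos 28)
Valid: False

Answer: no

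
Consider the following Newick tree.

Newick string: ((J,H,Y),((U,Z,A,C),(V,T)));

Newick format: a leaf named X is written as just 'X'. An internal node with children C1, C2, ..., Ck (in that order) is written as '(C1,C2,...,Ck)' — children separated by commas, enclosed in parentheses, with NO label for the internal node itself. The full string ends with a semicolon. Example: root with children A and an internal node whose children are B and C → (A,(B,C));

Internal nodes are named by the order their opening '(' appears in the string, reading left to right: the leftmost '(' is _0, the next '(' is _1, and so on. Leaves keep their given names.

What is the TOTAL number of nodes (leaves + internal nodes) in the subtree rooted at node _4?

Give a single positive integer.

Answer: 3

Derivation:
Newick: ((J,H,Y),((U,Z,A,C),(V,T)));
Locate _4: it is the '(' at position 20 (the 5th '(' reading left to right).
Query: subtree rooted at _4
_4: subtree_size = 1 + 2
  V: subtree_size = 1 + 0
  T: subtree_size = 1 + 0
Total subtree size of _4: 3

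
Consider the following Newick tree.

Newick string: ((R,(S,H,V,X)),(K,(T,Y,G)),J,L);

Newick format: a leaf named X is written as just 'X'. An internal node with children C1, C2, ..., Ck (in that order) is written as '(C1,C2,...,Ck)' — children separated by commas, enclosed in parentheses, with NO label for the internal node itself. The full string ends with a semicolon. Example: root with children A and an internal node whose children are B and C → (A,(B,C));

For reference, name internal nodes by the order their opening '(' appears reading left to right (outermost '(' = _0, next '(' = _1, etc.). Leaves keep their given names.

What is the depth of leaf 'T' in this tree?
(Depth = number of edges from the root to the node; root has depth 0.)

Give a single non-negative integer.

Answer: 3

Derivation:
Newick: ((R,(S,H,V,X)),(K,(T,Y,G)),J,L);
Naming internals by '(' encounter order: outermost '(' = _0, next = _1, ...
Query node: T
Path from root: _0 -> _3 -> _4 -> T
Depth of T: 3 (number of edges from root)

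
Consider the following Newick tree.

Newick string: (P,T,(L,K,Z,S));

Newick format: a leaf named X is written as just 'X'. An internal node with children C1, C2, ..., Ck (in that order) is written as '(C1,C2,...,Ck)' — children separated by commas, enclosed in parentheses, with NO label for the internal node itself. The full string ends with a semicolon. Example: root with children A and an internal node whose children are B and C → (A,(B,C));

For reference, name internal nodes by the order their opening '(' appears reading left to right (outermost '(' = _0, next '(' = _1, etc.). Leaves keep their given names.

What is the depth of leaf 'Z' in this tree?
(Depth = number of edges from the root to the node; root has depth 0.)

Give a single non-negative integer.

Answer: 2

Derivation:
Newick: (P,T,(L,K,Z,S));
Naming internals by '(' encounter order: outermost '(' = _0, next = _1, ...
Query node: Z
Path from root: _0 -> _1 -> Z
Depth of Z: 2 (number of edges from root)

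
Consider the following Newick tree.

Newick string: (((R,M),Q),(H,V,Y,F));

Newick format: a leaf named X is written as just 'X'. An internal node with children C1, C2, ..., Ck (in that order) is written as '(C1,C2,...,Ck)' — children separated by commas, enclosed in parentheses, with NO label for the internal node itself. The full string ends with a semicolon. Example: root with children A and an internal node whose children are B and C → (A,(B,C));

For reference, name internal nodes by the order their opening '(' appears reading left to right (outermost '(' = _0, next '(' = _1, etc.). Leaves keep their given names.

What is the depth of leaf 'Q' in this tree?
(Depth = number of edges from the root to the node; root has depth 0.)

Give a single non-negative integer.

Newick: (((R,M),Q),(H,V,Y,F));
Naming internals by '(' encounter order: outermost '(' = _0, next = _1, ...
Query node: Q
Path from root: _0 -> _1 -> Q
Depth of Q: 2 (number of edges from root)

Answer: 2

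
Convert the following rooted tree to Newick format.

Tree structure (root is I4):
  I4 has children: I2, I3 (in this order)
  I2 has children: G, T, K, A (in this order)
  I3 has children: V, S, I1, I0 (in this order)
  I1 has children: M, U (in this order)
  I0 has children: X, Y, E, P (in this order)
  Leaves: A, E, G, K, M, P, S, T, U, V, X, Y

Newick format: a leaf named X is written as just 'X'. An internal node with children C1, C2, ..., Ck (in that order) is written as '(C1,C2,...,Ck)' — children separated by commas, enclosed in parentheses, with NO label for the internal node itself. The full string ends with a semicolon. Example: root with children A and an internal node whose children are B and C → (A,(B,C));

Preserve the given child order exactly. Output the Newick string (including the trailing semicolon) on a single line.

Answer: ((G,T,K,A),(V,S,(M,U),(X,Y,E,P)));

Derivation:
internal I4 with children ['I2', 'I3']
  internal I2 with children ['G', 'T', 'K', 'A']
    leaf 'G' → 'G'
    leaf 'T' → 'T'
    leaf 'K' → 'K'
    leaf 'A' → 'A'
  → '(G,T,K,A)'
  internal I3 with children ['V', 'S', 'I1', 'I0']
    leaf 'V' → 'V'
    leaf 'S' → 'S'
    internal I1 with children ['M', 'U']
      leaf 'M' → 'M'
      leaf 'U' → 'U'
    → '(M,U)'
    internal I0 with children ['X', 'Y', 'E', 'P']
      leaf 'X' → 'X'
      leaf 'Y' → 'Y'
      leaf 'E' → 'E'
      leaf 'P' → 'P'
    → '(X,Y,E,P)'
  → '(V,S,(M,U),(X,Y,E,P))'
→ '((G,T,K,A),(V,S,(M,U),(X,Y,E,P)))'
Final: ((G,T,K,A),(V,S,(M,U),(X,Y,E,P)));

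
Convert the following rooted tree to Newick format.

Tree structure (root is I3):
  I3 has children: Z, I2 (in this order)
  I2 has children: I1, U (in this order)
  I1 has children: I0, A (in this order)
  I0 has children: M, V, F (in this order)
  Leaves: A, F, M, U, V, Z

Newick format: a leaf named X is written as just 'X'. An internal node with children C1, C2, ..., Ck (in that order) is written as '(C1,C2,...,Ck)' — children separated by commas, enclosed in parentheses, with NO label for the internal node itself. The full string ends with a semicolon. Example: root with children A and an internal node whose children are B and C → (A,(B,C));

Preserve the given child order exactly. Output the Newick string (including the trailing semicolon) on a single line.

Answer: (Z,(((M,V,F),A),U));

Derivation:
internal I3 with children ['Z', 'I2']
  leaf 'Z' → 'Z'
  internal I2 with children ['I1', 'U']
    internal I1 with children ['I0', 'A']
      internal I0 with children ['M', 'V', 'F']
        leaf 'M' → 'M'
        leaf 'V' → 'V'
        leaf 'F' → 'F'
      → '(M,V,F)'
      leaf 'A' → 'A'
    → '((M,V,F),A)'
    leaf 'U' → 'U'
  → '(((M,V,F),A),U)'
→ '(Z,(((M,V,F),A),U))'
Final: (Z,(((M,V,F),A),U));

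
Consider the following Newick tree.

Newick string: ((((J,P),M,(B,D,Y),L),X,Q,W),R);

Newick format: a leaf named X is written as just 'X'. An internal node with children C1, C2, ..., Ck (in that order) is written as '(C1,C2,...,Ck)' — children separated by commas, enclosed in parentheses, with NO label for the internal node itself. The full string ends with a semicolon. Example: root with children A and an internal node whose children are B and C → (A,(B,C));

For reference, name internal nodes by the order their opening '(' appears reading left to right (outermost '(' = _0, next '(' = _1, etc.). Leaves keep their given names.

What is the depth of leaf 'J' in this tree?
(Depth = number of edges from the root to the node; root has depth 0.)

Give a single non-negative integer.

Answer: 4

Derivation:
Newick: ((((J,P),M,(B,D,Y),L),X,Q,W),R);
Naming internals by '(' encounter order: outermost '(' = _0, next = _1, ...
Query node: J
Path from root: _0 -> _1 -> _2 -> _3 -> J
Depth of J: 4 (number of edges from root)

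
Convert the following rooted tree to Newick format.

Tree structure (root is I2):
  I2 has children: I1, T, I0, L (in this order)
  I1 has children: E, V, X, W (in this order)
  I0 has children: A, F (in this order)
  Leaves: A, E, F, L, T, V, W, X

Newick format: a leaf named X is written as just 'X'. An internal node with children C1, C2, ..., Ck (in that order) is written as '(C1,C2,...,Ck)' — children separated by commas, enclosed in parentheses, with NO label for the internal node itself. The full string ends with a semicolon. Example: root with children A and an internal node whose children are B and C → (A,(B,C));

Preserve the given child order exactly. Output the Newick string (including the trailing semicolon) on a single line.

internal I2 with children ['I1', 'T', 'I0', 'L']
  internal I1 with children ['E', 'V', 'X', 'W']
    leaf 'E' → 'E'
    leaf 'V' → 'V'
    leaf 'X' → 'X'
    leaf 'W' → 'W'
  → '(E,V,X,W)'
  leaf 'T' → 'T'
  internal I0 with children ['A', 'F']
    leaf 'A' → 'A'
    leaf 'F' → 'F'
  → '(A,F)'
  leaf 'L' → 'L'
→ '((E,V,X,W),T,(A,F),L)'
Final: ((E,V,X,W),T,(A,F),L);

Answer: ((E,V,X,W),T,(A,F),L);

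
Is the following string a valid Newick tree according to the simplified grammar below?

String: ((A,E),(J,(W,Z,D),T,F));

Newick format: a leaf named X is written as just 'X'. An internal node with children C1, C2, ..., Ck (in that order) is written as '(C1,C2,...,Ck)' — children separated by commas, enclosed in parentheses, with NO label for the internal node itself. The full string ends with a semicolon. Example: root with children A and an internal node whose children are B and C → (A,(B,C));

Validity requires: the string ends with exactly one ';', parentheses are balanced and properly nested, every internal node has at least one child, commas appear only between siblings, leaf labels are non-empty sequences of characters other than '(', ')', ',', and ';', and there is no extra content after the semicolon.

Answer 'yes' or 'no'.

Answer: yes

Derivation:
Input: ((A,E),(J,(W,Z,D),T,F));
Paren balance: 4 '(' vs 4 ')' OK
Ends with single ';': True
Full parse: OK
Valid: True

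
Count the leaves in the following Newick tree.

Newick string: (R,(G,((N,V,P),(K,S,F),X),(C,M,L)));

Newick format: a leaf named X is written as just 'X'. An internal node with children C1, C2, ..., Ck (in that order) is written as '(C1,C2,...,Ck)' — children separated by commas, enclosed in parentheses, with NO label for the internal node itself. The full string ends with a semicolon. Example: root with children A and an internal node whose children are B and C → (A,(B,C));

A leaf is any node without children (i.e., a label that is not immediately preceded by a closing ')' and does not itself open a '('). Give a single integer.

Newick: (R,(G,((N,V,P),(K,S,F),X),(C,M,L)));
Scan left-to-right; a leaf is any maximal label run not followed by '(':
  pos 1: leaf 'R' → count = 1
  pos 4: leaf 'G' → count = 2
  pos 8: leaf 'N' → count = 3
  pos 10: leaf 'V' → count = 4
  pos 12: leaf 'P' → count = 5
  pos 16: leaf 'K' → count = 6
  pos 18: leaf 'S' → count = 7
  pos 20: leaf 'F' → count = 8
  pos 23: leaf 'X' → count = 9
  pos 27: leaf 'C' → count = 10
  pos 29: leaf 'M' → count = 11
  pos 31: leaf 'L' → count = 12
Total leaves: 12

Answer: 12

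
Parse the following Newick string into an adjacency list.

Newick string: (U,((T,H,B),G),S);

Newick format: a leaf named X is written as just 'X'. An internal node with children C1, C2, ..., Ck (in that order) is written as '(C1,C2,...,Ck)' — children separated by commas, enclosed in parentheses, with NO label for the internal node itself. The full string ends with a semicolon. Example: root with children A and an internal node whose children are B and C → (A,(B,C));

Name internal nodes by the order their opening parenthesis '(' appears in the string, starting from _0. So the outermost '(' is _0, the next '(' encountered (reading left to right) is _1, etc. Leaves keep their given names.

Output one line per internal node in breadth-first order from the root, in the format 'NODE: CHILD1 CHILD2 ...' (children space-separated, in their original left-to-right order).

Answer: _0: U _1 S
_1: _2 G
_2: T H B

Derivation:
Input: (U,((T,H,B),G),S);
Scanning left-to-right, naming '(' by encounter order:
  pos 0: '(' -> open internal node _0 (depth 1)
  pos 3: '(' -> open internal node _1 (depth 2)
  pos 4: '(' -> open internal node _2 (depth 3)
  pos 10: ')' -> close internal node _2 (now at depth 2)
  pos 13: ')' -> close internal node _1 (now at depth 1)
  pos 16: ')' -> close internal node _0 (now at depth 0)
Total internal nodes: 3
BFS adjacency from root:
  _0: U _1 S
  _1: _2 G
  _2: T H B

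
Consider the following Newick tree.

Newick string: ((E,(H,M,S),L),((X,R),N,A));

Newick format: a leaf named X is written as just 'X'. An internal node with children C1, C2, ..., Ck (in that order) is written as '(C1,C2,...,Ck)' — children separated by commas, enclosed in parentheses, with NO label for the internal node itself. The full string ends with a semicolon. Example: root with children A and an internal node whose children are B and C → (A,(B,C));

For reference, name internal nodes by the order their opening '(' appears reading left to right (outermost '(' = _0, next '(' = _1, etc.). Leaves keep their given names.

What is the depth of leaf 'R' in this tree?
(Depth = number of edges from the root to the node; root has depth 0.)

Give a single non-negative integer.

Answer: 3

Derivation:
Newick: ((E,(H,M,S),L),((X,R),N,A));
Naming internals by '(' encounter order: outermost '(' = _0, next = _1, ...
Query node: R
Path from root: _0 -> _3 -> _4 -> R
Depth of R: 3 (number of edges from root)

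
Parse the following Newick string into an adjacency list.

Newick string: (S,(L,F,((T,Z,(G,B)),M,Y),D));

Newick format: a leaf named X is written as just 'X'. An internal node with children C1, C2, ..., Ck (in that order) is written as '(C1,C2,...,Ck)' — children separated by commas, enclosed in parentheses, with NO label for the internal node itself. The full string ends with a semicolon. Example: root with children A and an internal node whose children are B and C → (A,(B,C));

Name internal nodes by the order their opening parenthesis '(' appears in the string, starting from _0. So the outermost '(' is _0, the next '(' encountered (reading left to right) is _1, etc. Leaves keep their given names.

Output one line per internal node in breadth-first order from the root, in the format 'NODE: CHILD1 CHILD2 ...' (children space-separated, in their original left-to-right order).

Input: (S,(L,F,((T,Z,(G,B)),M,Y),D));
Scanning left-to-right, naming '(' by encounter order:
  pos 0: '(' -> open internal node _0 (depth 1)
  pos 3: '(' -> open internal node _1 (depth 2)
  pos 8: '(' -> open internal node _2 (depth 3)
  pos 9: '(' -> open internal node _3 (depth 4)
  pos 14: '(' -> open internal node _4 (depth 5)
  pos 18: ')' -> close internal node _4 (now at depth 4)
  pos 19: ')' -> close internal node _3 (now at depth 3)
  pos 24: ')' -> close internal node _2 (now at depth 2)
  pos 27: ')' -> close internal node _1 (now at depth 1)
  pos 28: ')' -> close internal node _0 (now at depth 0)
Total internal nodes: 5
BFS adjacency from root:
  _0: S _1
  _1: L F _2 D
  _2: _3 M Y
  _3: T Z _4
  _4: G B

Answer: _0: S _1
_1: L F _2 D
_2: _3 M Y
_3: T Z _4
_4: G B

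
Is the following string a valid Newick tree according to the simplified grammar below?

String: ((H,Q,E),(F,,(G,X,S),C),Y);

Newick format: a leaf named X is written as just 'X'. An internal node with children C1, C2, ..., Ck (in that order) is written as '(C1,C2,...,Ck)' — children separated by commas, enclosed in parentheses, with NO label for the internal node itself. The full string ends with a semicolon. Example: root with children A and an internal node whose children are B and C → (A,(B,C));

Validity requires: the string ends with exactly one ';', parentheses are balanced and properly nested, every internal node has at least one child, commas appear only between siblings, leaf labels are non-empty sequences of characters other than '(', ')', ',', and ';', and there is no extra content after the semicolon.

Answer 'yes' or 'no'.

Answer: no

Derivation:
Input: ((H,Q,E),(F,,(G,X,S),C),Y);
Paren balance: 4 '(' vs 4 ')' OK
Ends with single ';': True
Full parse: FAILS (empty leaf label at pos 12)
Valid: False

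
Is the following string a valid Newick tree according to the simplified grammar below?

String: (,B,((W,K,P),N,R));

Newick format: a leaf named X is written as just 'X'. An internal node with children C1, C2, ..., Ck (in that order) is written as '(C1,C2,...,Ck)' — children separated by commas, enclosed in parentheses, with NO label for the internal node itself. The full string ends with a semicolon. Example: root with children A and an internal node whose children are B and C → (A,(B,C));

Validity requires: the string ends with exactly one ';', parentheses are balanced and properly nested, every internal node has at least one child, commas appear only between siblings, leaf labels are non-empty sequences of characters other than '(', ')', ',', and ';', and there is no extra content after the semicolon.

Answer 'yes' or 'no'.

Answer: no

Derivation:
Input: (,B,((W,K,P),N,R));
Paren balance: 3 '(' vs 3 ')' OK
Ends with single ';': True
Full parse: FAILS (empty leaf label at pos 1)
Valid: False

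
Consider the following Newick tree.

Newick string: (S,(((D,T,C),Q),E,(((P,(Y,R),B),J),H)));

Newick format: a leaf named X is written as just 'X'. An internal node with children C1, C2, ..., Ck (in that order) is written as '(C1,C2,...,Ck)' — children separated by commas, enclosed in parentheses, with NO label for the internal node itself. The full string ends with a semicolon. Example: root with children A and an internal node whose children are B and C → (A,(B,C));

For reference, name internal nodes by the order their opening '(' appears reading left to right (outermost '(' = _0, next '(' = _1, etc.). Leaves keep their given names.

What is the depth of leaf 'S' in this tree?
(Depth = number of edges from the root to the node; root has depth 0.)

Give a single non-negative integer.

Newick: (S,(((D,T,C),Q),E,(((P,(Y,R),B),J),H)));
Naming internals by '(' encounter order: outermost '(' = _0, next = _1, ...
Query node: S
Path from root: _0 -> S
Depth of S: 1 (number of edges from root)

Answer: 1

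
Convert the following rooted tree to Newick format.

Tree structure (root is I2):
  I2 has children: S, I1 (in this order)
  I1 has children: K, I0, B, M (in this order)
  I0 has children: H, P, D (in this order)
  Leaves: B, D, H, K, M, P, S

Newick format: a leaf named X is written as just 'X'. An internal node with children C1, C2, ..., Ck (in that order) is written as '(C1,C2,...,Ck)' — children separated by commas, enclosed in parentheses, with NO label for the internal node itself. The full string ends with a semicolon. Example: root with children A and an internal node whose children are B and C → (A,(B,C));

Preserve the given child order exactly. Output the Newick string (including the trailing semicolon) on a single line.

Answer: (S,(K,(H,P,D),B,M));

Derivation:
internal I2 with children ['S', 'I1']
  leaf 'S' → 'S'
  internal I1 with children ['K', 'I0', 'B', 'M']
    leaf 'K' → 'K'
    internal I0 with children ['H', 'P', 'D']
      leaf 'H' → 'H'
      leaf 'P' → 'P'
      leaf 'D' → 'D'
    → '(H,P,D)'
    leaf 'B' → 'B'
    leaf 'M' → 'M'
  → '(K,(H,P,D),B,M)'
→ '(S,(K,(H,P,D),B,M))'
Final: (S,(K,(H,P,D),B,M));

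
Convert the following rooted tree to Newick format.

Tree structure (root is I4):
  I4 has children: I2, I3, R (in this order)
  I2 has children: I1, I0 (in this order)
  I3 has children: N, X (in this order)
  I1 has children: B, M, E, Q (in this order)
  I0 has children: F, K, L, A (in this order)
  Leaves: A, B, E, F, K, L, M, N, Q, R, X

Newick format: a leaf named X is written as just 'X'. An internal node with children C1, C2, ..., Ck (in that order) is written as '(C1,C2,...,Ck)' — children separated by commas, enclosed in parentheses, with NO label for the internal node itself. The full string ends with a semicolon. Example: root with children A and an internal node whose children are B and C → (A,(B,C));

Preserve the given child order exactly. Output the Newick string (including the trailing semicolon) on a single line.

Answer: (((B,M,E,Q),(F,K,L,A)),(N,X),R);

Derivation:
internal I4 with children ['I2', 'I3', 'R']
  internal I2 with children ['I1', 'I0']
    internal I1 with children ['B', 'M', 'E', 'Q']
      leaf 'B' → 'B'
      leaf 'M' → 'M'
      leaf 'E' → 'E'
      leaf 'Q' → 'Q'
    → '(B,M,E,Q)'
    internal I0 with children ['F', 'K', 'L', 'A']
      leaf 'F' → 'F'
      leaf 'K' → 'K'
      leaf 'L' → 'L'
      leaf 'A' → 'A'
    → '(F,K,L,A)'
  → '((B,M,E,Q),(F,K,L,A))'
  internal I3 with children ['N', 'X']
    leaf 'N' → 'N'
    leaf 'X' → 'X'
  → '(N,X)'
  leaf 'R' → 'R'
→ '(((B,M,E,Q),(F,K,L,A)),(N,X),R)'
Final: (((B,M,E,Q),(F,K,L,A)),(N,X),R);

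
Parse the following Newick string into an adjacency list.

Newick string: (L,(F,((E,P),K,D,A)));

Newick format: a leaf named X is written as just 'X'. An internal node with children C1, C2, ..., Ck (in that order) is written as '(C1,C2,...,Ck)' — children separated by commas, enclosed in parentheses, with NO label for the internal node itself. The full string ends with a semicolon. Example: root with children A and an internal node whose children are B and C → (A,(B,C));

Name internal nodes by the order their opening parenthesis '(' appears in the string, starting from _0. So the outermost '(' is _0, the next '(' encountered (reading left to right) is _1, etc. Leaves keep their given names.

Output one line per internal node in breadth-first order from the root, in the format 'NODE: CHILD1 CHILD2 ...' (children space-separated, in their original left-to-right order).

Answer: _0: L _1
_1: F _2
_2: _3 K D A
_3: E P

Derivation:
Input: (L,(F,((E,P),K,D,A)));
Scanning left-to-right, naming '(' by encounter order:
  pos 0: '(' -> open internal node _0 (depth 1)
  pos 3: '(' -> open internal node _1 (depth 2)
  pos 6: '(' -> open internal node _2 (depth 3)
  pos 7: '(' -> open internal node _3 (depth 4)
  pos 11: ')' -> close internal node _3 (now at depth 3)
  pos 18: ')' -> close internal node _2 (now at depth 2)
  pos 19: ')' -> close internal node _1 (now at depth 1)
  pos 20: ')' -> close internal node _0 (now at depth 0)
Total internal nodes: 4
BFS adjacency from root:
  _0: L _1
  _1: F _2
  _2: _3 K D A
  _3: E P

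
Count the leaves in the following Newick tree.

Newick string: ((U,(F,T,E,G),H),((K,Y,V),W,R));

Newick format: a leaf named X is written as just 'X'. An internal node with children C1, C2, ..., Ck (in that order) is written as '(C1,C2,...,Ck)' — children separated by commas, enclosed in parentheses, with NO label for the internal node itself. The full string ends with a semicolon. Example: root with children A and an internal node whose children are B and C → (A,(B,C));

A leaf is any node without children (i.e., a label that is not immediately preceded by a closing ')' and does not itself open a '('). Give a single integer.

Answer: 11

Derivation:
Newick: ((U,(F,T,E,G),H),((K,Y,V),W,R));
Scan left-to-right; a leaf is any maximal label run not followed by '(':
  pos 2: leaf 'U' → count = 1
  pos 5: leaf 'F' → count = 2
  pos 7: leaf 'T' → count = 3
  pos 9: leaf 'E' → count = 4
  pos 11: leaf 'G' → count = 5
  pos 14: leaf 'H' → count = 6
  pos 19: leaf 'K' → count = 7
  pos 21: leaf 'Y' → count = 8
  pos 23: leaf 'V' → count = 9
  pos 26: leaf 'W' → count = 10
  pos 28: leaf 'R' → count = 11
Total leaves: 11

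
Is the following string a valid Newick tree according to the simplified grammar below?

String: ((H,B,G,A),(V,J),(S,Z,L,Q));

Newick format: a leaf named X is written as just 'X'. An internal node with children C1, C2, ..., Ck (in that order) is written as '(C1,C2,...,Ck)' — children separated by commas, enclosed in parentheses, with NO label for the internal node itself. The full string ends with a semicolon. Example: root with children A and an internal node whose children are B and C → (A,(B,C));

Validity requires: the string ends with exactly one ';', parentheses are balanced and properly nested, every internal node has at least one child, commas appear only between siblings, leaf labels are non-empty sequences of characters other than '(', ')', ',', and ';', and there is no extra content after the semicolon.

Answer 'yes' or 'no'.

Answer: yes

Derivation:
Input: ((H,B,G,A),(V,J),(S,Z,L,Q));
Paren balance: 4 '(' vs 4 ')' OK
Ends with single ';': True
Full parse: OK
Valid: True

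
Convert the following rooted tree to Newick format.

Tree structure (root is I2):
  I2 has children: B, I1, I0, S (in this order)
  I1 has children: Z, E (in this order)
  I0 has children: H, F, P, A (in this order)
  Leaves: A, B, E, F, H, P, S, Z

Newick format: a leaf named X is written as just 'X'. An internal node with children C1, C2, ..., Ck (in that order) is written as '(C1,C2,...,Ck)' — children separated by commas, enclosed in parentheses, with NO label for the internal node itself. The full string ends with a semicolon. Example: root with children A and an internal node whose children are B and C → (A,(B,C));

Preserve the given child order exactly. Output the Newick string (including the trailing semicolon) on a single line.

Answer: (B,(Z,E),(H,F,P,A),S);

Derivation:
internal I2 with children ['B', 'I1', 'I0', 'S']
  leaf 'B' → 'B'
  internal I1 with children ['Z', 'E']
    leaf 'Z' → 'Z'
    leaf 'E' → 'E'
  → '(Z,E)'
  internal I0 with children ['H', 'F', 'P', 'A']
    leaf 'H' → 'H'
    leaf 'F' → 'F'
    leaf 'P' → 'P'
    leaf 'A' → 'A'
  → '(H,F,P,A)'
  leaf 'S' → 'S'
→ '(B,(Z,E),(H,F,P,A),S)'
Final: (B,(Z,E),(H,F,P,A),S);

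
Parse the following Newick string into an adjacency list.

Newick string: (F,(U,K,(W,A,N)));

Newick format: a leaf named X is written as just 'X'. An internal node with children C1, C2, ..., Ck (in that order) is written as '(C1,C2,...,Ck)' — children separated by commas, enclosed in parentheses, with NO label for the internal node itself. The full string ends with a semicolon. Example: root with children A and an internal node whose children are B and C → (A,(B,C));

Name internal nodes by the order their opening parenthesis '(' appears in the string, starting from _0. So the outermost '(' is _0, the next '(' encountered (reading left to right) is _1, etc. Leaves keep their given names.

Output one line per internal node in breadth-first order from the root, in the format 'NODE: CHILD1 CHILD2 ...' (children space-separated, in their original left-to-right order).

Input: (F,(U,K,(W,A,N)));
Scanning left-to-right, naming '(' by encounter order:
  pos 0: '(' -> open internal node _0 (depth 1)
  pos 3: '(' -> open internal node _1 (depth 2)
  pos 8: '(' -> open internal node _2 (depth 3)
  pos 14: ')' -> close internal node _2 (now at depth 2)
  pos 15: ')' -> close internal node _1 (now at depth 1)
  pos 16: ')' -> close internal node _0 (now at depth 0)
Total internal nodes: 3
BFS adjacency from root:
  _0: F _1
  _1: U K _2
  _2: W A N

Answer: _0: F _1
_1: U K _2
_2: W A N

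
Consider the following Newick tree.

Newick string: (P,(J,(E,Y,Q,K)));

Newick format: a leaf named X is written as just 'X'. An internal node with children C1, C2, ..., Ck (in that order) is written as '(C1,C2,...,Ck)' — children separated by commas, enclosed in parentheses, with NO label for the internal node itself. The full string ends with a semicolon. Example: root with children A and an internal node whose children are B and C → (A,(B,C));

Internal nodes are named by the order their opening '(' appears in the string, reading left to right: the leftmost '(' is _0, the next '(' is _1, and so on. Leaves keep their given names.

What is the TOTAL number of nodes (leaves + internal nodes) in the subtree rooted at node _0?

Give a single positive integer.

Answer: 9

Derivation:
Newick: (P,(J,(E,Y,Q,K)));
Locate _0: it is the '(' at position 0 (the 1st '(' reading left to right).
Query: subtree rooted at _0
_0: subtree_size = 1 + 8
  P: subtree_size = 1 + 0
  _1: subtree_size = 1 + 6
    J: subtree_size = 1 + 0
    _2: subtree_size = 1 + 4
      E: subtree_size = 1 + 0
      Y: subtree_size = 1 + 0
      Q: subtree_size = 1 + 0
      K: subtree_size = 1 + 0
Total subtree size of _0: 9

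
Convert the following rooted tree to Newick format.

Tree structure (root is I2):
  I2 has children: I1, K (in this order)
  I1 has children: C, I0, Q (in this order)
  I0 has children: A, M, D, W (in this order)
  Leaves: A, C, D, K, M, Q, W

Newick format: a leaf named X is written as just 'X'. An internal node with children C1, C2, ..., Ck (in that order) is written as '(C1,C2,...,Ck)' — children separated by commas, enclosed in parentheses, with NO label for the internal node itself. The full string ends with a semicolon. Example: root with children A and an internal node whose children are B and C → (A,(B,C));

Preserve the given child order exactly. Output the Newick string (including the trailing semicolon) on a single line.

Answer: ((C,(A,M,D,W),Q),K);

Derivation:
internal I2 with children ['I1', 'K']
  internal I1 with children ['C', 'I0', 'Q']
    leaf 'C' → 'C'
    internal I0 with children ['A', 'M', 'D', 'W']
      leaf 'A' → 'A'
      leaf 'M' → 'M'
      leaf 'D' → 'D'
      leaf 'W' → 'W'
    → '(A,M,D,W)'
    leaf 'Q' → 'Q'
  → '(C,(A,M,D,W),Q)'
  leaf 'K' → 'K'
→ '((C,(A,M,D,W),Q),K)'
Final: ((C,(A,M,D,W),Q),K);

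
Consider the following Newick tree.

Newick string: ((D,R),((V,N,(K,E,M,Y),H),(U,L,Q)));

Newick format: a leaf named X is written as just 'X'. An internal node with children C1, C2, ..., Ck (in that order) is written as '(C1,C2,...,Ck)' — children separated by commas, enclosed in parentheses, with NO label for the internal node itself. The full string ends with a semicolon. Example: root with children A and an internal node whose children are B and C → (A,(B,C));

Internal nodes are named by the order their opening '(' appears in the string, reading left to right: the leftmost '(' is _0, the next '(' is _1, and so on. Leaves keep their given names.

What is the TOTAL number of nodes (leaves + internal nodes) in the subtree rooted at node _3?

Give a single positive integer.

Newick: ((D,R),((V,N,(K,E,M,Y),H),(U,L,Q)));
Locate _3: it is the '(' at position 8 (the 4th '(' reading left to right).
Query: subtree rooted at _3
_3: subtree_size = 1 + 8
  V: subtree_size = 1 + 0
  N: subtree_size = 1 + 0
  _4: subtree_size = 1 + 4
    K: subtree_size = 1 + 0
    E: subtree_size = 1 + 0
    M: subtree_size = 1 + 0
    Y: subtree_size = 1 + 0
  H: subtree_size = 1 + 0
Total subtree size of _3: 9

Answer: 9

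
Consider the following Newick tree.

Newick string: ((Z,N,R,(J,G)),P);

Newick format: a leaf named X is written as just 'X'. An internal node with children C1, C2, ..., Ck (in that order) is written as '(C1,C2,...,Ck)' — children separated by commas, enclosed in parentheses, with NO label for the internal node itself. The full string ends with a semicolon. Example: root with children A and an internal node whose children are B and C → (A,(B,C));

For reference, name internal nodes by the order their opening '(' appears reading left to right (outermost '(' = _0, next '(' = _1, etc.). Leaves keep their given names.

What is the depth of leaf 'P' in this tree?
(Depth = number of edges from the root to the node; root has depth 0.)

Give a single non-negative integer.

Newick: ((Z,N,R,(J,G)),P);
Naming internals by '(' encounter order: outermost '(' = _0, next = _1, ...
Query node: P
Path from root: _0 -> P
Depth of P: 1 (number of edges from root)

Answer: 1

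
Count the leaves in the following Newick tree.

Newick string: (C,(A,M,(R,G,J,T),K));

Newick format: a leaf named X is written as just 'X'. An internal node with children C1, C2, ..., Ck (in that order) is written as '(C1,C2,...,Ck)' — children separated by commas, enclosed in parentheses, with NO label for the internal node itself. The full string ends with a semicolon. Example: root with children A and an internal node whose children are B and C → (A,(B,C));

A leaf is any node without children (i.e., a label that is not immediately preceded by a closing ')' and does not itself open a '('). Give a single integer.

Newick: (C,(A,M,(R,G,J,T),K));
Scan left-to-right; a leaf is any maximal label run not followed by '(':
  pos 1: leaf 'C' → count = 1
  pos 4: leaf 'A' → count = 2
  pos 6: leaf 'M' → count = 3
  pos 9: leaf 'R' → count = 4
  pos 11: leaf 'G' → count = 5
  pos 13: leaf 'J' → count = 6
  pos 15: leaf 'T' → count = 7
  pos 18: leaf 'K' → count = 8
Total leaves: 8

Answer: 8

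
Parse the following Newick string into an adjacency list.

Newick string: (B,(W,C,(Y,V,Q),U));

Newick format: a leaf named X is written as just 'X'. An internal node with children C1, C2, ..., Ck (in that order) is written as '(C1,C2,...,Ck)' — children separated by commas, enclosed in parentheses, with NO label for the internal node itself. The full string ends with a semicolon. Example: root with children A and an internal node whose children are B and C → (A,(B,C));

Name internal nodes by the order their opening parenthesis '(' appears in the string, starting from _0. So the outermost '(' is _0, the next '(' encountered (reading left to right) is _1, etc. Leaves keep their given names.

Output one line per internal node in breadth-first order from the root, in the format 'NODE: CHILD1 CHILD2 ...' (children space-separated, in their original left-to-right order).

Answer: _0: B _1
_1: W C _2 U
_2: Y V Q

Derivation:
Input: (B,(W,C,(Y,V,Q),U));
Scanning left-to-right, naming '(' by encounter order:
  pos 0: '(' -> open internal node _0 (depth 1)
  pos 3: '(' -> open internal node _1 (depth 2)
  pos 8: '(' -> open internal node _2 (depth 3)
  pos 14: ')' -> close internal node _2 (now at depth 2)
  pos 17: ')' -> close internal node _1 (now at depth 1)
  pos 18: ')' -> close internal node _0 (now at depth 0)
Total internal nodes: 3
BFS adjacency from root:
  _0: B _1
  _1: W C _2 U
  _2: Y V Q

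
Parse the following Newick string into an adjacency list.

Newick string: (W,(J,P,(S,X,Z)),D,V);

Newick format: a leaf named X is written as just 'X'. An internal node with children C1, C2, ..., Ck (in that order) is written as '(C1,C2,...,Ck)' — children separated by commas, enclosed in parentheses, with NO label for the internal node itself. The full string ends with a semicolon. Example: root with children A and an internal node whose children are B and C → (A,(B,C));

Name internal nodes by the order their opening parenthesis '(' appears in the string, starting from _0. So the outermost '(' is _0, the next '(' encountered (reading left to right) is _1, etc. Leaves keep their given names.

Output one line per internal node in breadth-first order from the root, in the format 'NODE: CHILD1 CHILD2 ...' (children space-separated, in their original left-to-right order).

Input: (W,(J,P,(S,X,Z)),D,V);
Scanning left-to-right, naming '(' by encounter order:
  pos 0: '(' -> open internal node _0 (depth 1)
  pos 3: '(' -> open internal node _1 (depth 2)
  pos 8: '(' -> open internal node _2 (depth 3)
  pos 14: ')' -> close internal node _2 (now at depth 2)
  pos 15: ')' -> close internal node _1 (now at depth 1)
  pos 20: ')' -> close internal node _0 (now at depth 0)
Total internal nodes: 3
BFS adjacency from root:
  _0: W _1 D V
  _1: J P _2
  _2: S X Z

Answer: _0: W _1 D V
_1: J P _2
_2: S X Z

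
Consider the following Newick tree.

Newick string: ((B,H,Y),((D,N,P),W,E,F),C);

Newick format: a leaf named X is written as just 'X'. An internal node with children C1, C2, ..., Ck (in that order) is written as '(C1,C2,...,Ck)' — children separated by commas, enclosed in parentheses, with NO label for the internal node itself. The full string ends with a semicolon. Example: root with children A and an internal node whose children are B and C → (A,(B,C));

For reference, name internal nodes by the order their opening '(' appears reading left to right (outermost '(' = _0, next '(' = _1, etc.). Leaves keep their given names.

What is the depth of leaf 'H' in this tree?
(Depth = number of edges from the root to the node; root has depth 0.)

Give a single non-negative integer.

Answer: 2

Derivation:
Newick: ((B,H,Y),((D,N,P),W,E,F),C);
Naming internals by '(' encounter order: outermost '(' = _0, next = _1, ...
Query node: H
Path from root: _0 -> _1 -> H
Depth of H: 2 (number of edges from root)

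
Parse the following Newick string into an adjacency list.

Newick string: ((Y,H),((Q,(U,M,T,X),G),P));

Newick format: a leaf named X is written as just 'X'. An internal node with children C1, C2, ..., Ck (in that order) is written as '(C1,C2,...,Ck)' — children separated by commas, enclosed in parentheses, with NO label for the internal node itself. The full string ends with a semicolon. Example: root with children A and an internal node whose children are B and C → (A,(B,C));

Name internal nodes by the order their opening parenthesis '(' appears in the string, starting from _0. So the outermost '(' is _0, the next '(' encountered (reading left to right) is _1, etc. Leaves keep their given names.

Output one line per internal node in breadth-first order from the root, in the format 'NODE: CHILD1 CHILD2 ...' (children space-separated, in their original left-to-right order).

Input: ((Y,H),((Q,(U,M,T,X),G),P));
Scanning left-to-right, naming '(' by encounter order:
  pos 0: '(' -> open internal node _0 (depth 1)
  pos 1: '(' -> open internal node _1 (depth 2)
  pos 5: ')' -> close internal node _1 (now at depth 1)
  pos 7: '(' -> open internal node _2 (depth 2)
  pos 8: '(' -> open internal node _3 (depth 3)
  pos 11: '(' -> open internal node _4 (depth 4)
  pos 19: ')' -> close internal node _4 (now at depth 3)
  pos 22: ')' -> close internal node _3 (now at depth 2)
  pos 25: ')' -> close internal node _2 (now at depth 1)
  pos 26: ')' -> close internal node _0 (now at depth 0)
Total internal nodes: 5
BFS adjacency from root:
  _0: _1 _2
  _1: Y H
  _2: _3 P
  _3: Q _4 G
  _4: U M T X

Answer: _0: _1 _2
_1: Y H
_2: _3 P
_3: Q _4 G
_4: U M T X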